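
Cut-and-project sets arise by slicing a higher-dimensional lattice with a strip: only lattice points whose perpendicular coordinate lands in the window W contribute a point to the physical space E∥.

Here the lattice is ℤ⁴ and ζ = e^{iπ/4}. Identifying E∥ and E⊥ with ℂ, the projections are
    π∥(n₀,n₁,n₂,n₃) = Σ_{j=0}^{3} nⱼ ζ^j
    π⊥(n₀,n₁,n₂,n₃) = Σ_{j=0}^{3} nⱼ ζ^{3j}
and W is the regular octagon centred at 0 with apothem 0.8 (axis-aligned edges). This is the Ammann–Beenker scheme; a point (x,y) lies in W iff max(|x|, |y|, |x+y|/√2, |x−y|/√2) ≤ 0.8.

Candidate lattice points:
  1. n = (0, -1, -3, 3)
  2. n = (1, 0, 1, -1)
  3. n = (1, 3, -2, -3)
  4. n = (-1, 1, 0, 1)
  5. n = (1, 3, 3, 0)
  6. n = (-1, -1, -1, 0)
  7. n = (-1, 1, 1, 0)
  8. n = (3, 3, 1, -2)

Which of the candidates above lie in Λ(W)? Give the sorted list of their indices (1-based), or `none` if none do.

6, 8

With ζ = e^{iπ/4} the internal vectors are ζ^0,ζ^3,ζ^6,ζ^9.
candidate 1: n = (0, -1, -3, 3) → π⊥ ≈ (+2.8284, +4.4142); max(|x|,|y|,|x±y|/√2) = 5.1213 > 0.8 ⇒ ∉ W
candidate 2: n = (1, 0, 1, -1) → π⊥ ≈ (+0.2929, -1.7071); max(|x|,|y|,|x±y|/√2) = 1.7071 > 0.8 ⇒ ∉ W
candidate 3: n = (1, 3, -2, -3) → π⊥ ≈ (-3.2426, +2.0000); max(|x|,|y|,|x±y|/√2) = 3.7071 > 0.8 ⇒ ∉ W
candidate 4: n = (-1, 1, 0, 1) → π⊥ ≈ (-1.0000, +1.4142); max(|x|,|y|,|x±y|/√2) = 1.7071 > 0.8 ⇒ ∉ W
candidate 5: n = (1, 3, 3, 0) → π⊥ ≈ (-1.1213, -0.8787); max(|x|,|y|,|x±y|/√2) = 1.4142 > 0.8 ⇒ ∉ W
candidate 6: n = (-1, -1, -1, 0) → π⊥ ≈ (-0.2929, +0.2929); max(|x|,|y|,|x±y|/√2) = 0.4142 ≤ 0.8 ⇒ ∈ W
candidate 7: n = (-1, 1, 1, 0) → π⊥ ≈ (-1.7071, -0.2929); max(|x|,|y|,|x±y|/√2) = 1.7071 > 0.8 ⇒ ∉ W
candidate 8: n = (3, 3, 1, -2) → π⊥ ≈ (-0.5355, -0.2929); max(|x|,|y|,|x±y|/√2) = 0.5858 ≤ 0.8 ⇒ ∈ W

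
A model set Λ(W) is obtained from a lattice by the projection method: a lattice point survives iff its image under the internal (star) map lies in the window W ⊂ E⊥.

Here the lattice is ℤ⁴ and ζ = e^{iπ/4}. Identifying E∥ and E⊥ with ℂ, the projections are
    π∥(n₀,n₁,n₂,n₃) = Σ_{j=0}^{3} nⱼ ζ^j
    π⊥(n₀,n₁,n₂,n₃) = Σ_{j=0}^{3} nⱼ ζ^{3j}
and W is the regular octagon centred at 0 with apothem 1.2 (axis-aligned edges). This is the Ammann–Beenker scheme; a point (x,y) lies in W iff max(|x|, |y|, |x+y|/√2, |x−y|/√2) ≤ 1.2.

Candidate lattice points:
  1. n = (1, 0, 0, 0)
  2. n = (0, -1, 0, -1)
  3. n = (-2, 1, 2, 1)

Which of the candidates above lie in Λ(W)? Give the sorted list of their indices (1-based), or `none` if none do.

Internal map: ζ^{3j} for j=0..3 gives (1,0), (−√2/2,√2/2), (0,−1), (√2/2,√2/2).
candidate 1: n = (1, 0, 0, 0) → π⊥ ≈ (+1.0000, +0.0000); max(|x|,|y|,|x±y|/√2) = 1.0000 ≤ 1.2 ⇒ ∈ W
candidate 2: n = (0, -1, 0, -1) → π⊥ ≈ (+0.0000, -1.4142); max(|x|,|y|,|x±y|/√2) = 1.4142 > 1.2 ⇒ ∉ W
candidate 3: n = (-2, 1, 2, 1) → π⊥ ≈ (-2.0000, -0.5858); max(|x|,|y|,|x±y|/√2) = 2.0000 > 1.2 ⇒ ∉ W

1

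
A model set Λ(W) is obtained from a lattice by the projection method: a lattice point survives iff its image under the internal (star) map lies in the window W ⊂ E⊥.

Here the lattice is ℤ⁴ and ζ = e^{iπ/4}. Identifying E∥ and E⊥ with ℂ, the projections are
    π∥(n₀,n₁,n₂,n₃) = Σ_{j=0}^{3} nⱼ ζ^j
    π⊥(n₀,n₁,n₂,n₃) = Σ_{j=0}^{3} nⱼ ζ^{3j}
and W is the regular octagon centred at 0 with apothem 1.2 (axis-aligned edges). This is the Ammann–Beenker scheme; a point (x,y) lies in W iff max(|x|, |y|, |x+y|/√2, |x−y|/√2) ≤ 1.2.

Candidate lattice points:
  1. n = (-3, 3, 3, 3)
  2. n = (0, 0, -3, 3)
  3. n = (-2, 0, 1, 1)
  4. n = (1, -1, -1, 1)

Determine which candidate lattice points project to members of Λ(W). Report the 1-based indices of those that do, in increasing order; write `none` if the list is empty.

none

π⊥(n) = n₀ + n₁ζ³ + n₂ζ⁶ + n₃ζ⁹ where ζ = e^{iπ/4}.
candidate 1: n = (-3, 3, 3, 3) → π⊥ ≈ (-3.0000, +1.2426); max(|x|,|y|,|x±y|/√2) = 3.0000 > 1.2 ⇒ ∉ W
candidate 2: n = (0, 0, -3, 3) → π⊥ ≈ (+2.1213, +5.1213); max(|x|,|y|,|x±y|/√2) = 5.1213 > 1.2 ⇒ ∉ W
candidate 3: n = (-2, 0, 1, 1) → π⊥ ≈ (-1.2929, -0.2929); max(|x|,|y|,|x±y|/√2) = 1.2929 > 1.2 ⇒ ∉ W
candidate 4: n = (1, -1, -1, 1) → π⊥ ≈ (+2.4142, +1.0000); max(|x|,|y|,|x±y|/√2) = 2.4142 > 1.2 ⇒ ∉ W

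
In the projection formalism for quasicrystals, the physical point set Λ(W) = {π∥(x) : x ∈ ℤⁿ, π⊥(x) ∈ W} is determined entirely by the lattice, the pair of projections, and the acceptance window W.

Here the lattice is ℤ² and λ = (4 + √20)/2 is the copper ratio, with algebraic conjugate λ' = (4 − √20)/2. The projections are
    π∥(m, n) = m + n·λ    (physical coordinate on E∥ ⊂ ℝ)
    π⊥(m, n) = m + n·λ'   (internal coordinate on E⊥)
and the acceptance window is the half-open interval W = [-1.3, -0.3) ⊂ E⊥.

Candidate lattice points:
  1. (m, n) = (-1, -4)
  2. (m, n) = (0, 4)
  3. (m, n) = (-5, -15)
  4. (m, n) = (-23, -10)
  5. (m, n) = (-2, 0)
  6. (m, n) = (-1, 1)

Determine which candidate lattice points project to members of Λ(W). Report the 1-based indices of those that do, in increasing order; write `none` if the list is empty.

2, 6

Compute λ' = (4−√20)/2 = -0.23607, so π⊥(m,n) = m -0.23607·n.
#1 (-1,-4): internal coord -1 + (-4)·λ' = -0.05573; -0.05573 ∉ [-1.3, -0.3) → out
#2 (0,4): internal coord 0 + (4)·λ' = -0.94427; -0.94427 ∈ [-1.3, -0.3) → IN Λ
#3 (-5,-15): internal coord -5 + (-15)·λ' = -1.45898; -1.45898 ∉ [-1.3, -0.3) → out
#4 (-23,-10): internal coord -23 + (-10)·λ' = -20.63932; -20.63932 ∉ [-1.3, -0.3) → out
#5 (-2,0): internal coord -2 + (0)·λ' = -2.00000; -2.00000 ∉ [-1.3, -0.3) → out
#6 (-1,1): internal coord -1 + (1)·λ' = -1.23607; -1.23607 ∈ [-1.3, -0.3) → IN Λ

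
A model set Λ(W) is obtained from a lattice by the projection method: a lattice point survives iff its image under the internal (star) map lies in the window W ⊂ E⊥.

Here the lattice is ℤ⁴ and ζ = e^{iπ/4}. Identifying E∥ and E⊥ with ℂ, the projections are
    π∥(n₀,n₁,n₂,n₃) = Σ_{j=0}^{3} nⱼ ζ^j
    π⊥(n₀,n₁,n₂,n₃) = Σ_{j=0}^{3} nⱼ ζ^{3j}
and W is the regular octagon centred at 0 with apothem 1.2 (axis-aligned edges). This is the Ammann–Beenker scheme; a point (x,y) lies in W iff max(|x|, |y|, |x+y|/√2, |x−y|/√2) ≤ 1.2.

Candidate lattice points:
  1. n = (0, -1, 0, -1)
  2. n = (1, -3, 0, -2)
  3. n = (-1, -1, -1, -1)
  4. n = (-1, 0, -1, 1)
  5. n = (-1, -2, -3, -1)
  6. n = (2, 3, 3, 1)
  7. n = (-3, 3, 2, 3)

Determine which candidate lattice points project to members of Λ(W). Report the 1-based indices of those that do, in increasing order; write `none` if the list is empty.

3, 5, 6

With ζ = e^{iπ/4} the internal vectors are ζ^0,ζ^3,ζ^6,ζ^9.
#1 (0, -1, 0, -1): internal (0.00000, -1.41421); octagon support 1.41421 vs apothem 1.2 → ∉ W
#2 (1, -3, 0, -2): internal (1.70711, -3.53553); octagon support 3.70711 vs apothem 1.2 → ∉ W
#3 (-1, -1, -1, -1): internal (-1.00000, -0.41421); octagon support 1.00000 vs apothem 1.2 → ∈ W
#4 (-1, 0, -1, 1): internal (-0.29289, 1.70711); octagon support 1.70711 vs apothem 1.2 → ∉ W
#5 (-1, -2, -3, -1): internal (-0.29289, 0.87868); octagon support 0.87868 vs apothem 1.2 → ∈ W
#6 (2, 3, 3, 1): internal (0.58579, -0.17157); octagon support 0.58579 vs apothem 1.2 → ∈ W
#7 (-3, 3, 2, 3): internal (-3.00000, 2.24264); octagon support 3.70711 vs apothem 1.2 → ∉ W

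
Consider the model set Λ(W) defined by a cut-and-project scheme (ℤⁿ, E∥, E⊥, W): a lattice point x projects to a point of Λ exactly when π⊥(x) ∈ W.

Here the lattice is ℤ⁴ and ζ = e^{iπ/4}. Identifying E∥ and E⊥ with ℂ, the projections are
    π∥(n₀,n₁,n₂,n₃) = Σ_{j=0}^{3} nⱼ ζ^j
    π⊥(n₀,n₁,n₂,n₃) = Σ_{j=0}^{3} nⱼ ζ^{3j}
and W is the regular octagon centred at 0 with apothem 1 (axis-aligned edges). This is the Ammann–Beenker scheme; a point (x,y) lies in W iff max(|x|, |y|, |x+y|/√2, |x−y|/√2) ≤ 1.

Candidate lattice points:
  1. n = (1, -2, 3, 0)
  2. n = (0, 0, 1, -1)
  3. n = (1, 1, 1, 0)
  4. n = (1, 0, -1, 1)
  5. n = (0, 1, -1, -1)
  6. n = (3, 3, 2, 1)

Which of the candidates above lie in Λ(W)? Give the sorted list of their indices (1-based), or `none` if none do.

3

π⊥(n) = n₀ + n₁ζ³ + n₂ζ⁶ + n₃ζ⁹ where ζ = e^{iπ/4}.
candidate 1: n = (1, -2, 3, 0) → π⊥ ≈ (+2.41421, -4.41421); max(|x|,|y|,|x±y|/√2) = 4.82843 > 1 ⇒ ∉ W
candidate 2: n = (0, 0, 1, -1) → π⊥ ≈ (-0.70711, -1.70711); max(|x|,|y|,|x±y|/√2) = 1.70711 > 1 ⇒ ∉ W
candidate 3: n = (1, 1, 1, 0) → π⊥ ≈ (+0.29289, -0.29289); max(|x|,|y|,|x±y|/√2) = 0.41421 ≤ 1 ⇒ ∈ W
candidate 4: n = (1, 0, -1, 1) → π⊥ ≈ (+1.70711, +1.70711); max(|x|,|y|,|x±y|/√2) = 2.41421 > 1 ⇒ ∉ W
candidate 5: n = (0, 1, -1, -1) → π⊥ ≈ (-1.41421, +1.00000); max(|x|,|y|,|x±y|/√2) = 1.70711 > 1 ⇒ ∉ W
candidate 6: n = (3, 3, 2, 1) → π⊥ ≈ (+1.58579, +0.82843); max(|x|,|y|,|x±y|/√2) = 1.70711 > 1 ⇒ ∉ W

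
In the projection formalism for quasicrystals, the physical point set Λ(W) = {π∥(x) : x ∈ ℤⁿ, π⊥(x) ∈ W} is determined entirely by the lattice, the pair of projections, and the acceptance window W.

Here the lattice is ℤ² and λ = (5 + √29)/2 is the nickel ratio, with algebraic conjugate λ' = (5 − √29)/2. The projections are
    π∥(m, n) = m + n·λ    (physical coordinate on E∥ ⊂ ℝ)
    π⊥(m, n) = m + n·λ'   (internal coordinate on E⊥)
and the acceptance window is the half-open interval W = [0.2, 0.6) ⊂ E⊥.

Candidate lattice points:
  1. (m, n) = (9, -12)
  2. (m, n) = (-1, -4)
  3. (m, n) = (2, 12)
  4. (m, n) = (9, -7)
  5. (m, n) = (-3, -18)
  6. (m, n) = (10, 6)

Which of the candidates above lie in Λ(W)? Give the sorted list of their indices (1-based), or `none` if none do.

λ' = (5−√29)/2 ≈ -0.192582.
candidate 1: (m,n)=(9,-12) → π∥ = 9-12·λ ≈ -53.310989, π⊥ = 9-12·λ' ≈ 11.310989 ∉ [0.2, 0.6) ⇒ out
candidate 2: (m,n)=(-1,-4) → π∥ = -1-4·λ ≈ -21.770330, π⊥ = -1-4·λ' ≈ -0.229670 ∉ [0.2, 0.6) ⇒ out
candidate 3: (m,n)=(2,12) → π∥ = 2+12·λ ≈ 64.310989, π⊥ = 2+12·λ' ≈ -0.310989 ∉ [0.2, 0.6) ⇒ out
candidate 4: (m,n)=(9,-7) → π∥ = 9-7·λ ≈ -27.348077, π⊥ = 9-7·λ' ≈ 10.348077 ∉ [0.2, 0.6) ⇒ out
candidate 5: (m,n)=(-3,-18) → π∥ = -3-18·λ ≈ -96.466483, π⊥ = -3-18·λ' ≈ 0.466483 ∈ [0.2, 0.6) ⇒ IN Λ
candidate 6: (m,n)=(10,6) → π∥ = 10+6·λ ≈ 41.155494, π⊥ = 10+6·λ' ≈ 8.844506 ∉ [0.2, 0.6) ⇒ out

5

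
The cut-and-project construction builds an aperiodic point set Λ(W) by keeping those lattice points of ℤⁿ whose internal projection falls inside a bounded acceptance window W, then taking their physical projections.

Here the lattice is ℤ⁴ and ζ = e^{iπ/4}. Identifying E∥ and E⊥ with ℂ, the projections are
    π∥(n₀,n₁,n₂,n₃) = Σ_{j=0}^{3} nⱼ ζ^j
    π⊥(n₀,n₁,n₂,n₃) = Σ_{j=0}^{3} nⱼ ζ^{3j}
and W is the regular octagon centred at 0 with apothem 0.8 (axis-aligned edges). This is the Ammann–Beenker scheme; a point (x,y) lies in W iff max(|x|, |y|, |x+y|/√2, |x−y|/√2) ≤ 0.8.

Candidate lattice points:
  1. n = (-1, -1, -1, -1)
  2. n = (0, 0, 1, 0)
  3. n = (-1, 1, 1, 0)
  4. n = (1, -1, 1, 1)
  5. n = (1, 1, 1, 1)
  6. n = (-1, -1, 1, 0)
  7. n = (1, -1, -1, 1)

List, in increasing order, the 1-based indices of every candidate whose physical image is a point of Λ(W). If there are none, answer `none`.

none

With ζ = e^{iπ/4} the internal vectors are ζ^0,ζ^3,ζ^6,ζ^9.
#1 (-1, -1, -1, -1): internal (-1.0000, -0.4142); octagon support 1.0000 vs apothem 0.8 → ∉ W
#2 (0, 0, 1, 0): internal (0.0000, -1.0000); octagon support 1.0000 vs apothem 0.8 → ∉ W
#3 (-1, 1, 1, 0): internal (-1.7071, -0.2929); octagon support 1.7071 vs apothem 0.8 → ∉ W
#4 (1, -1, 1, 1): internal (2.4142, -1.0000); octagon support 2.4142 vs apothem 0.8 → ∉ W
#5 (1, 1, 1, 1): internal (1.0000, 0.4142); octagon support 1.0000 vs apothem 0.8 → ∉ W
#6 (-1, -1, 1, 0): internal (-0.2929, -1.7071); octagon support 1.7071 vs apothem 0.8 → ∉ W
#7 (1, -1, -1, 1): internal (2.4142, 1.0000); octagon support 2.4142 vs apothem 0.8 → ∉ W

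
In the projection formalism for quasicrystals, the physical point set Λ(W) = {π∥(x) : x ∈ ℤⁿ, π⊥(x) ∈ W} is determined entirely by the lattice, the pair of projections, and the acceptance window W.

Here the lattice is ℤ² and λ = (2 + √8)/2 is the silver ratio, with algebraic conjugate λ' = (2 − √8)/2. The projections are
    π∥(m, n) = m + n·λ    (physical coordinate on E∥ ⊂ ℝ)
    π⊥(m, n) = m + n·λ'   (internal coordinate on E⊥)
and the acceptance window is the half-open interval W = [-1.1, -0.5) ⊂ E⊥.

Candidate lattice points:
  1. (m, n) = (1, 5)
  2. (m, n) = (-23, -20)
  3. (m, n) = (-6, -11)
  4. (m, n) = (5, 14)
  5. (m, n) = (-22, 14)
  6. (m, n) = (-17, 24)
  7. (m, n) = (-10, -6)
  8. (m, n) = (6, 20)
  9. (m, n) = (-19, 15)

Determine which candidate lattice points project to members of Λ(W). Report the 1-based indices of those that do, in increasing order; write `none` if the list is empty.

λ' = (2−√8)/2 ≈ -0.4142.
[1] lift (1,5): star map gives -1.0711; window check -1.1 ≤ -1.0711 < -0.5 is true → IN Λ
[2] lift (-23,-20): star map gives -14.7157; window check -1.1 ≤ -14.7157 < -0.5 is false → out
[3] lift (-6,-11): star map gives -1.4437; window check -1.1 ≤ -1.4437 < -0.5 is false → out
[4] lift (5,14): star map gives -0.7990; window check -1.1 ≤ -0.7990 < -0.5 is true → IN Λ
[5] lift (-22,14): star map gives -27.7990; window check -1.1 ≤ -27.7990 < -0.5 is false → out
[6] lift (-17,24): star map gives -26.9411; window check -1.1 ≤ -26.9411 < -0.5 is false → out
[7] lift (-10,-6): star map gives -7.5147; window check -1.1 ≤ -7.5147 < -0.5 is false → out
[8] lift (6,20): star map gives -2.2843; window check -1.1 ≤ -2.2843 < -0.5 is false → out
[9] lift (-19,15): star map gives -25.2132; window check -1.1 ≤ -25.2132 < -0.5 is false → out

1, 4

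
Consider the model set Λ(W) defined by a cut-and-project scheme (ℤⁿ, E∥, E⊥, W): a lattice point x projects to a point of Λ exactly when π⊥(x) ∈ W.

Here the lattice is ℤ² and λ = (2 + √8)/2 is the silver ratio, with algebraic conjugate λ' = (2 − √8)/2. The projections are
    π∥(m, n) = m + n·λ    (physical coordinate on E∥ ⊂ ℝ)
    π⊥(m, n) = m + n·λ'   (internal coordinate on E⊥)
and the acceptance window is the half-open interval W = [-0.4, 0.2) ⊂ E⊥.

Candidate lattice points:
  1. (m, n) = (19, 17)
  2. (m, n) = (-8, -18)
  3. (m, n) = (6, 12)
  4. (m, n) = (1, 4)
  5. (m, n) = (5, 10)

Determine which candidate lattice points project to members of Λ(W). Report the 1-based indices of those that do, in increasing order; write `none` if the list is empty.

none

Numerically λ ≈ 2.4142 and λ' = −1/λ ≈ -0.4142.
candidate 1: (m,n)=(19,17) → π∥ = 19+17·λ ≈ 60.0416, π⊥ = 19+17·λ' ≈ 11.9584 ∉ [-0.4, 0.2) ⇒ out
candidate 2: (m,n)=(-8,-18) → π∥ = -8-18·λ ≈ -51.4558, π⊥ = -8-18·λ' ≈ -0.5442 ∉ [-0.4, 0.2) ⇒ out
candidate 3: (m,n)=(6,12) → π∥ = 6+12·λ ≈ 34.9706, π⊥ = 6+12·λ' ≈ 1.0294 ∉ [-0.4, 0.2) ⇒ out
candidate 4: (m,n)=(1,4) → π∥ = 1+4·λ ≈ 10.6569, π⊥ = 1+4·λ' ≈ -0.6569 ∉ [-0.4, 0.2) ⇒ out
candidate 5: (m,n)=(5,10) → π∥ = 5+10·λ ≈ 29.1421, π⊥ = 5+10·λ' ≈ 0.8579 ∉ [-0.4, 0.2) ⇒ out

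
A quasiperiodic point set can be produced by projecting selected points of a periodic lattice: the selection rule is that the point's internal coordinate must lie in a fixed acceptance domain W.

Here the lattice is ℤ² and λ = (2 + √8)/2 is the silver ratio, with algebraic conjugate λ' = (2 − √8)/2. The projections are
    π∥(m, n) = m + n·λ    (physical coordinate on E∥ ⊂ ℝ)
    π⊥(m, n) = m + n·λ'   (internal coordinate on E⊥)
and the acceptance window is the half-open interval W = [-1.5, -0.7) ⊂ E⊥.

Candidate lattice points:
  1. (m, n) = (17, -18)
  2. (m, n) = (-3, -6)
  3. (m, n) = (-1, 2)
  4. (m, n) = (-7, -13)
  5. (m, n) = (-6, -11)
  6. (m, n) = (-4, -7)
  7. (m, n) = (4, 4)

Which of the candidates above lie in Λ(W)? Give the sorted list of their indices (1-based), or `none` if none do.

5, 6

λ' = (2−√8)/2 ≈ -0.414214.
[1] lift (17,-18): star map gives 24.455844; window check -1.5 ≤ 24.455844 < -0.7 is false → out
[2] lift (-3,-6): star map gives -0.514719; window check -1.5 ≤ -0.514719 < -0.7 is false → out
[3] lift (-1,2): star map gives -1.828427; window check -1.5 ≤ -1.828427 < -0.7 is false → out
[4] lift (-7,-13): star map gives -1.615224; window check -1.5 ≤ -1.615224 < -0.7 is false → out
[5] lift (-6,-11): star map gives -1.443651; window check -1.5 ≤ -1.443651 < -0.7 is true → IN Λ
[6] lift (-4,-7): star map gives -1.100505; window check -1.5 ≤ -1.100505 < -0.7 is true → IN Λ
[7] lift (4,4): star map gives 2.343146; window check -1.5 ≤ 2.343146 < -0.7 is false → out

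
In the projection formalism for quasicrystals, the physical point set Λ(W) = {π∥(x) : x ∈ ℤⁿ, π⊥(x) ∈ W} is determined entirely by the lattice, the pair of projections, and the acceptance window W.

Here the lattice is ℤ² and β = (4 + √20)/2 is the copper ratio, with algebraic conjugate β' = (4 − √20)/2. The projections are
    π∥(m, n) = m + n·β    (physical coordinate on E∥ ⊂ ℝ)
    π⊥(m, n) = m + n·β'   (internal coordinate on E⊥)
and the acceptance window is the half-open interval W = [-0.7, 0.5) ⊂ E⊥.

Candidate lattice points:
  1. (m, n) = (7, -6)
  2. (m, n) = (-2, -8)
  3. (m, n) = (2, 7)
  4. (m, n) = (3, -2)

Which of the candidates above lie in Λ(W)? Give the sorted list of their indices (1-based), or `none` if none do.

Compute β' = (4−√20)/2 = -0.23607, so π⊥(m,n) = m -0.23607·n.
#1 (7,-6): internal coord 7 + (-6)·β' = +8.41641; +8.41641 ∉ [-0.7, 0.5) → out
#2 (-2,-8): internal coord -2 + (-8)·β' = -0.11146; -0.11146 ∈ [-0.7, 0.5) → IN Λ
#3 (2,7): internal coord 2 + (7)·β' = +0.34752; +0.34752 ∈ [-0.7, 0.5) → IN Λ
#4 (3,-2): internal coord 3 + (-2)·β' = +3.47214; +3.47214 ∉ [-0.7, 0.5) → out

2, 3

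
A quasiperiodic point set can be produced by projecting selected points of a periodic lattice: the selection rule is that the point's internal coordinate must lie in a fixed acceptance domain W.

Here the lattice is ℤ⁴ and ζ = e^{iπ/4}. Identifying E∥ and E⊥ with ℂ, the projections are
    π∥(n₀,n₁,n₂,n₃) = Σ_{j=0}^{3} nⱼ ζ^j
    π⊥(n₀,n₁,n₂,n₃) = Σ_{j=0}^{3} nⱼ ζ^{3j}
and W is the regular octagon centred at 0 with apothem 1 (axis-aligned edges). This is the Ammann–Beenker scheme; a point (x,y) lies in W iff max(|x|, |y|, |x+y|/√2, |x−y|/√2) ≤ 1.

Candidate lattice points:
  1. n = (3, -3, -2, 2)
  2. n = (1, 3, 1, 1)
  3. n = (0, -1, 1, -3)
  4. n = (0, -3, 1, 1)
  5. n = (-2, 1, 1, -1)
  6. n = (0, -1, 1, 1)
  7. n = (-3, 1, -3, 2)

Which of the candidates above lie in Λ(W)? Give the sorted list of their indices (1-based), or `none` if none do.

none

With ζ = e^{iπ/4} the internal vectors are ζ^0,ζ^3,ζ^6,ζ^9.
candidate 1: n = (3, -3, -2, 2) → π⊥ ≈ (+6.535534, +1.292893); max(|x|,|y|,|x±y|/√2) = 6.535534 > 1 ⇒ ∉ W
candidate 2: n = (1, 3, 1, 1) → π⊥ ≈ (-0.414214, +1.828427); max(|x|,|y|,|x±y|/√2) = 1.828427 > 1 ⇒ ∉ W
candidate 3: n = (0, -1, 1, -3) → π⊥ ≈ (-1.414214, -3.828427); max(|x|,|y|,|x±y|/√2) = 3.828427 > 1 ⇒ ∉ W
candidate 4: n = (0, -3, 1, 1) → π⊥ ≈ (+2.828427, -2.414214); max(|x|,|y|,|x±y|/√2) = 3.707107 > 1 ⇒ ∉ W
candidate 5: n = (-2, 1, 1, -1) → π⊥ ≈ (-3.414214, -1.000000); max(|x|,|y|,|x±y|/√2) = 3.414214 > 1 ⇒ ∉ W
candidate 6: n = (0, -1, 1, 1) → π⊥ ≈ (+1.414214, -1.000000); max(|x|,|y|,|x±y|/√2) = 1.707107 > 1 ⇒ ∉ W
candidate 7: n = (-3, 1, -3, 2) → π⊥ ≈ (-2.292893, +5.121320); max(|x|,|y|,|x±y|/√2) = 5.242641 > 1 ⇒ ∉ W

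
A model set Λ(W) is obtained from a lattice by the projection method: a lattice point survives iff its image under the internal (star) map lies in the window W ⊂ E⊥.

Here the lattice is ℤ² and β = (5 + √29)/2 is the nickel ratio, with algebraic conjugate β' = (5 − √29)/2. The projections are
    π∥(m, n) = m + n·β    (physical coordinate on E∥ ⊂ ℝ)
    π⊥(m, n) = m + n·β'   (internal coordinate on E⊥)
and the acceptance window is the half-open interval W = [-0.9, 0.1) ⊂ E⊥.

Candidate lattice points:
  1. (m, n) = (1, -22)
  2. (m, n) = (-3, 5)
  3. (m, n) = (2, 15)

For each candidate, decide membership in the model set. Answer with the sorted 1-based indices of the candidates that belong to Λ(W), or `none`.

3

Compute β' = (5−√29)/2 = -0.1926, so π⊥(m,n) = m -0.1926·n.
#1 (1,-22): internal coord 1 + (-22)·β' = +5.2368; +5.2368 ∉ [-0.9, 0.1) → out
#2 (-3,5): internal coord -3 + (5)·β' = -3.9629; -3.9629 ∉ [-0.9, 0.1) → out
#3 (2,15): internal coord 2 + (15)·β' = -0.8887; -0.8887 ∈ [-0.9, 0.1) → IN Λ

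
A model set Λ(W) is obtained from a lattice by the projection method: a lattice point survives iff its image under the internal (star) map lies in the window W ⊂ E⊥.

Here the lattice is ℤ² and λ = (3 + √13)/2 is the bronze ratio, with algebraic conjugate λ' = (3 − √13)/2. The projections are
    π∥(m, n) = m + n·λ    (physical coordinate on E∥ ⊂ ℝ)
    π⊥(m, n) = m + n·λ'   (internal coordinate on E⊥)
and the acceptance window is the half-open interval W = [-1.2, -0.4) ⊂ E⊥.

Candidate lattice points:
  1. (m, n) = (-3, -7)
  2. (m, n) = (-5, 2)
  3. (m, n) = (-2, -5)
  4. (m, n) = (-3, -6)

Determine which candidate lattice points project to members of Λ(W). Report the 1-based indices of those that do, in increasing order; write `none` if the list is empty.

λ' = (3−√13)/2 ≈ -0.3028.
[1] lift (-3,-7): star map gives -0.8806; window check -1.2 ≤ -0.8806 < -0.4 is true → IN Λ
[2] lift (-5,2): star map gives -5.6056; window check -1.2 ≤ -5.6056 < -0.4 is false → out
[3] lift (-2,-5): star map gives -0.4861; window check -1.2 ≤ -0.4861 < -0.4 is true → IN Λ
[4] lift (-3,-6): star map gives -1.1833; window check -1.2 ≤ -1.1833 < -0.4 is true → IN Λ

1, 3, 4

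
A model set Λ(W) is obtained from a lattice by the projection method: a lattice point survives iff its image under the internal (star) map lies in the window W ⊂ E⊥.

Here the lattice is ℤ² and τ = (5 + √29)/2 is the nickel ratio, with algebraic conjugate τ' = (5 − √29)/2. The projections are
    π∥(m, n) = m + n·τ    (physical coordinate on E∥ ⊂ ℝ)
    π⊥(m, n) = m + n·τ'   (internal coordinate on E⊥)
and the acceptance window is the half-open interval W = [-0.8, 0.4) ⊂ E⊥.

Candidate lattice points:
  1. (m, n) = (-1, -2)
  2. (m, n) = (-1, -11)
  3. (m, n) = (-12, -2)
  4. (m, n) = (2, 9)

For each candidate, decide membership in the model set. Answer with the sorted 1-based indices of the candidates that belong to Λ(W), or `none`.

1, 4

Compute τ' = (5−√29)/2 = -0.1926, so π⊥(m,n) = m -0.1926·n.
[1] lift (-1,-2): star map gives -0.6148; window check -0.8 ≤ -0.6148 < 0.4 is true → IN Λ
[2] lift (-1,-11): star map gives 1.1184; window check -0.8 ≤ 1.1184 < 0.4 is false → out
[3] lift (-12,-2): star map gives -11.6148; window check -0.8 ≤ -11.6148 < 0.4 is false → out
[4] lift (2,9): star map gives 0.2668; window check -0.8 ≤ 0.2668 < 0.4 is true → IN Λ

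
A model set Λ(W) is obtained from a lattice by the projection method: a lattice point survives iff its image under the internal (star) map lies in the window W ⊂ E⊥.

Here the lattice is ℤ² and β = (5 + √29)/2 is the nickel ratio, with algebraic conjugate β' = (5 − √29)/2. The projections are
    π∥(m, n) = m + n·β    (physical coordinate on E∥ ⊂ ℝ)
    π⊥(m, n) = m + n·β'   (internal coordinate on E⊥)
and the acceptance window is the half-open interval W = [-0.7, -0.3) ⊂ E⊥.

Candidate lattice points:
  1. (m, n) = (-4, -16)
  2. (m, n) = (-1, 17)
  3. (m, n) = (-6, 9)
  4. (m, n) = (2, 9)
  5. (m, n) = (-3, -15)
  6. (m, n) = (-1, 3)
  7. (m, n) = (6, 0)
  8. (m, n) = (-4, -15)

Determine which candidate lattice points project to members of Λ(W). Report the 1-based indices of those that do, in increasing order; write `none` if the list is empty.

none

Compute β' = (5−√29)/2 = -0.19258, so π⊥(m,n) = m -0.19258·n.
#1 (-4,-16): internal coord -4 + (-16)·β' = -0.91868; -0.91868 ∉ [-0.7, -0.3) → out
#2 (-1,17): internal coord -1 + (17)·β' = -4.27390; -4.27390 ∉ [-0.7, -0.3) → out
#3 (-6,9): internal coord -6 + (9)·β' = -7.73324; -7.73324 ∉ [-0.7, -0.3) → out
#4 (2,9): internal coord 2 + (9)·β' = +0.26676; +0.26676 ∉ [-0.7, -0.3) → out
#5 (-3,-15): internal coord -3 + (-15)·β' = -0.11126; -0.11126 ∉ [-0.7, -0.3) → out
#6 (-1,3): internal coord -1 + (3)·β' = -1.57775; -1.57775 ∉ [-0.7, -0.3) → out
#7 (6,0): internal coord 6 + (0)·β' = +6.00000; +6.00000 ∉ [-0.7, -0.3) → out
#8 (-4,-15): internal coord -4 + (-15)·β' = -1.11126; -1.11126 ∉ [-0.7, -0.3) → out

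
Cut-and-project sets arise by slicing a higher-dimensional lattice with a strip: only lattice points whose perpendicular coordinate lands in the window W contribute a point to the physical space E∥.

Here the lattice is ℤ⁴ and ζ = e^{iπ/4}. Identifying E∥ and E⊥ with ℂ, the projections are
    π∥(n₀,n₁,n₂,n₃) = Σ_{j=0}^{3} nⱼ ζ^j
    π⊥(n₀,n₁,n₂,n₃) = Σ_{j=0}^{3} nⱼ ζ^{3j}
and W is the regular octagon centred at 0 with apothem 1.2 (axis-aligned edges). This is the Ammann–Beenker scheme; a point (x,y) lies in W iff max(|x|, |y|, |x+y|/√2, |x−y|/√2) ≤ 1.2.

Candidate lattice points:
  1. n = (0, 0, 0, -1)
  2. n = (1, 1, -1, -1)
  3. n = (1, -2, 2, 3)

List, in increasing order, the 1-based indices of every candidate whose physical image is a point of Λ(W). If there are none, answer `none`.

1, 2

With ζ = e^{iπ/4} the internal vectors are ζ^0,ζ^3,ζ^6,ζ^9.
#1 (0, 0, 0, -1): internal (-0.707107, -0.707107); octagon support 1.000000 vs apothem 1.2 → ∈ W
#2 (1, 1, -1, -1): internal (-0.414214, 1.000000); octagon support 1.000000 vs apothem 1.2 → ∈ W
#3 (1, -2, 2, 3): internal (4.535534, -1.292893); octagon support 4.535534 vs apothem 1.2 → ∉ W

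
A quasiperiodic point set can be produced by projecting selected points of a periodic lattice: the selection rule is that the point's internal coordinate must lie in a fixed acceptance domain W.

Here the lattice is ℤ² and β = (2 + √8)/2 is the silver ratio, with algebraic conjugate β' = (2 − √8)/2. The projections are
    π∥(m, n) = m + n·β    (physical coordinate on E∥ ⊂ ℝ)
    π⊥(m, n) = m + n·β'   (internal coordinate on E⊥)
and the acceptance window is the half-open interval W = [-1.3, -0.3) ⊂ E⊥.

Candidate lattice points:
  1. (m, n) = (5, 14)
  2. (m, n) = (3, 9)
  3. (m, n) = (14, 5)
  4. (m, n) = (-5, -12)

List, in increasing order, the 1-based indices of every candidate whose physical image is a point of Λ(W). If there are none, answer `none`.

β' = (2−√8)/2 ≈ -0.41421.
#1 (5,14): internal coord 5 + (14)·β' = -0.79899; -0.79899 ∈ [-1.3, -0.3) → IN Λ
#2 (3,9): internal coord 3 + (9)·β' = -0.72792; -0.72792 ∈ [-1.3, -0.3) → IN Λ
#3 (14,5): internal coord 14 + (5)·β' = +11.92893; +11.92893 ∉ [-1.3, -0.3) → out
#4 (-5,-12): internal coord -5 + (-12)·β' = -0.02944; -0.02944 ∉ [-1.3, -0.3) → out

1, 2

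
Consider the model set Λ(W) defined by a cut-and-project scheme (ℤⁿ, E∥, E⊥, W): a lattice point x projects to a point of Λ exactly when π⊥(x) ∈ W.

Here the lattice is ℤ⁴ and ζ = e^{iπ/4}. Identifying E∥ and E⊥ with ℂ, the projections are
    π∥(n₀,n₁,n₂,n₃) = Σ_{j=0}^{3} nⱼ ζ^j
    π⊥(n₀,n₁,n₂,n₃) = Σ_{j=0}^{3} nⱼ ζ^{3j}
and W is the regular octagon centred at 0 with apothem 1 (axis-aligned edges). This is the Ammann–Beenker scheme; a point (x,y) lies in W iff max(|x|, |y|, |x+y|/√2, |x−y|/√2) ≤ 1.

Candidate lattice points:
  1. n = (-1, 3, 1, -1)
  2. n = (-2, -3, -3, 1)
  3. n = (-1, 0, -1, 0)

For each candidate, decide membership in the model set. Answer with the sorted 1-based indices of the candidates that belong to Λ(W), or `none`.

Internal map: ζ^{3j} for j=0..3 gives (1,0), (−√2/2,√2/2), (0,−1), (√2/2,√2/2).
#1 (-1, 3, 1, -1): internal (-3.82843, 0.41421); octagon support 3.82843 vs apothem 1 → ∉ W
#2 (-2, -3, -3, 1): internal (0.82843, 1.58579); octagon support 1.70711 vs apothem 1 → ∉ W
#3 (-1, 0, -1, 0): internal (-1.00000, 1.00000); octagon support 1.41421 vs apothem 1 → ∉ W

none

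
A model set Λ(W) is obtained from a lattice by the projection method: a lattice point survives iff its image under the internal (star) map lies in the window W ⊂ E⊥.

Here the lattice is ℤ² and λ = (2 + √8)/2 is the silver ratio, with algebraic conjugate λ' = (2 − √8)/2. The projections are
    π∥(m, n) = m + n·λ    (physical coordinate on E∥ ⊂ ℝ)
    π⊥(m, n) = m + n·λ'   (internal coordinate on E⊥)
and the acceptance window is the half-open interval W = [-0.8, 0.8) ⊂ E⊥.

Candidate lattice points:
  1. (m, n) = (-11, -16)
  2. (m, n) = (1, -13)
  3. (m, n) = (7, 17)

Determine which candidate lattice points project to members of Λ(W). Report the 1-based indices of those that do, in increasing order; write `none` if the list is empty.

Numerically λ ≈ 2.41421 and λ' = −1/λ ≈ -0.41421.
[1] lift (-11,-16): star map gives -4.37258; window check -0.8 ≤ -4.37258 < 0.8 is false → out
[2] lift (1,-13): star map gives 6.38478; window check -0.8 ≤ 6.38478 < 0.8 is false → out
[3] lift (7,17): star map gives -0.04163; window check -0.8 ≤ -0.04163 < 0.8 is true → IN Λ

3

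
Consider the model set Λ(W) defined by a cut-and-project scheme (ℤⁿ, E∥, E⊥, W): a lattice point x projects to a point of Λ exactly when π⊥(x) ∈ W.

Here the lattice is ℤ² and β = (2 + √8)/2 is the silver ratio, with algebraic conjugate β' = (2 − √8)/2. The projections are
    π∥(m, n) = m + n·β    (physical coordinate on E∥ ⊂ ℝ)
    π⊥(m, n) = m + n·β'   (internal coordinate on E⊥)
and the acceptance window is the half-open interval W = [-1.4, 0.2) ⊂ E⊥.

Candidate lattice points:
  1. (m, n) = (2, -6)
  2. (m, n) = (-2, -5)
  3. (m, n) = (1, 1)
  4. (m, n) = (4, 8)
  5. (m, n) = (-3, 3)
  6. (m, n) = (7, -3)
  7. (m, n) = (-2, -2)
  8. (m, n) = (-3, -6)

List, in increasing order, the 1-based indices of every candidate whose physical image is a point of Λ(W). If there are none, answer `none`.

2, 7, 8

Compute β' = (2−√8)/2 = -0.4142, so π⊥(m,n) = m -0.4142·n.
candidate 1: (m,n)=(2,-6) → π∥ = 2-6·β ≈ -12.4853, π⊥ = 2-6·β' ≈ 4.4853 ∉ [-1.4, 0.2) ⇒ out
candidate 2: (m,n)=(-2,-5) → π∥ = -2-5·β ≈ -14.0711, π⊥ = -2-5·β' ≈ 0.0711 ∈ [-1.4, 0.2) ⇒ IN Λ
candidate 3: (m,n)=(1,1) → π∥ = 1+1·β ≈ 3.4142, π⊥ = 1+1·β' ≈ 0.5858 ∉ [-1.4, 0.2) ⇒ out
candidate 4: (m,n)=(4,8) → π∥ = 4+8·β ≈ 23.3137, π⊥ = 4+8·β' ≈ 0.6863 ∉ [-1.4, 0.2) ⇒ out
candidate 5: (m,n)=(-3,3) → π∥ = -3+3·β ≈ 4.2426, π⊥ = -3+3·β' ≈ -4.2426 ∉ [-1.4, 0.2) ⇒ out
candidate 6: (m,n)=(7,-3) → π∥ = 7-3·β ≈ -0.2426, π⊥ = 7-3·β' ≈ 8.2426 ∉ [-1.4, 0.2) ⇒ out
candidate 7: (m,n)=(-2,-2) → π∥ = -2-2·β ≈ -6.8284, π⊥ = -2-2·β' ≈ -1.1716 ∈ [-1.4, 0.2) ⇒ IN Λ
candidate 8: (m,n)=(-3,-6) → π∥ = -3-6·β ≈ -17.4853, π⊥ = -3-6·β' ≈ -0.5147 ∈ [-1.4, 0.2) ⇒ IN Λ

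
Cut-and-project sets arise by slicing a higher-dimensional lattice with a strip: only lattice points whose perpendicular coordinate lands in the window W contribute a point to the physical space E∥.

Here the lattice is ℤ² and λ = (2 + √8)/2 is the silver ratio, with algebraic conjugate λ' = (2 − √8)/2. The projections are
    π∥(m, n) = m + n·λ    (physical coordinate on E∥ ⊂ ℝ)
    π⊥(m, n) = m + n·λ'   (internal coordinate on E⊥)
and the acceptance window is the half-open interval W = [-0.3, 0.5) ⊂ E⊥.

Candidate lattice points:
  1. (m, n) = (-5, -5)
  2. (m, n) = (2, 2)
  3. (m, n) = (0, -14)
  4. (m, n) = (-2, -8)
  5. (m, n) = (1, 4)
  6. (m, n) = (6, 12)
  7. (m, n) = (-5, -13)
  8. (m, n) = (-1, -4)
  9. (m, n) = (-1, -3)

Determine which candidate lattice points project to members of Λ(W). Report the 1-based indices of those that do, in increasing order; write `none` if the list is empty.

Numerically λ ≈ 2.4142 and λ' = −1/λ ≈ -0.4142.
candidate 1: (m,n)=(-5,-5) → π∥ = -5-5·λ ≈ -17.0711, π⊥ = -5-5·λ' ≈ -2.9289 ∉ [-0.3, 0.5) ⇒ out
candidate 2: (m,n)=(2,2) → π∥ = 2+2·λ ≈ 6.8284, π⊥ = 2+2·λ' ≈ 1.1716 ∉ [-0.3, 0.5) ⇒ out
candidate 3: (m,n)=(0,-14) → π∥ = 0-14·λ ≈ -33.7990, π⊥ = 0-14·λ' ≈ 5.7990 ∉ [-0.3, 0.5) ⇒ out
candidate 4: (m,n)=(-2,-8) → π∥ = -2-8·λ ≈ -21.3137, π⊥ = -2-8·λ' ≈ 1.3137 ∉ [-0.3, 0.5) ⇒ out
candidate 5: (m,n)=(1,4) → π∥ = 1+4·λ ≈ 10.6569, π⊥ = 1+4·λ' ≈ -0.6569 ∉ [-0.3, 0.5) ⇒ out
candidate 6: (m,n)=(6,12) → π∥ = 6+12·λ ≈ 34.9706, π⊥ = 6+12·λ' ≈ 1.0294 ∉ [-0.3, 0.5) ⇒ out
candidate 7: (m,n)=(-5,-13) → π∥ = -5-13·λ ≈ -36.3848, π⊥ = -5-13·λ' ≈ 0.3848 ∈ [-0.3, 0.5) ⇒ IN Λ
candidate 8: (m,n)=(-1,-4) → π∥ = -1-4·λ ≈ -10.6569, π⊥ = -1-4·λ' ≈ 0.6569 ∉ [-0.3, 0.5) ⇒ out
candidate 9: (m,n)=(-1,-3) → π∥ = -1-3·λ ≈ -8.2426, π⊥ = -1-3·λ' ≈ 0.2426 ∈ [-0.3, 0.5) ⇒ IN Λ

7, 9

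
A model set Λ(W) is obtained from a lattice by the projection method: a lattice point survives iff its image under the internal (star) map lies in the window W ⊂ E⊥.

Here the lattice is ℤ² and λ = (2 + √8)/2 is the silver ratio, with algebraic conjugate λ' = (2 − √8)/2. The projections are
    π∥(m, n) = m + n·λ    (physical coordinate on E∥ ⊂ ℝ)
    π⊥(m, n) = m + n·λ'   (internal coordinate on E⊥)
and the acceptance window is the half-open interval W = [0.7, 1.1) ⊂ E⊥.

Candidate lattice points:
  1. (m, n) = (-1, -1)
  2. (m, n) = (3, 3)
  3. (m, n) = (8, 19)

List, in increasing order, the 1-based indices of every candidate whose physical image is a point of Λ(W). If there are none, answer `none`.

Compute λ' = (2−√8)/2 = -0.414214, so π⊥(m,n) = m -0.414214·n.
#1 (-1,-1): internal coord -1 + (-1)·λ' = -0.585786; -0.585786 ∉ [0.7, 1.1) → out
#2 (3,3): internal coord 3 + (3)·λ' = +1.757359; +1.757359 ∉ [0.7, 1.1) → out
#3 (8,19): internal coord 8 + (19)·λ' = +0.129942; +0.129942 ∉ [0.7, 1.1) → out

none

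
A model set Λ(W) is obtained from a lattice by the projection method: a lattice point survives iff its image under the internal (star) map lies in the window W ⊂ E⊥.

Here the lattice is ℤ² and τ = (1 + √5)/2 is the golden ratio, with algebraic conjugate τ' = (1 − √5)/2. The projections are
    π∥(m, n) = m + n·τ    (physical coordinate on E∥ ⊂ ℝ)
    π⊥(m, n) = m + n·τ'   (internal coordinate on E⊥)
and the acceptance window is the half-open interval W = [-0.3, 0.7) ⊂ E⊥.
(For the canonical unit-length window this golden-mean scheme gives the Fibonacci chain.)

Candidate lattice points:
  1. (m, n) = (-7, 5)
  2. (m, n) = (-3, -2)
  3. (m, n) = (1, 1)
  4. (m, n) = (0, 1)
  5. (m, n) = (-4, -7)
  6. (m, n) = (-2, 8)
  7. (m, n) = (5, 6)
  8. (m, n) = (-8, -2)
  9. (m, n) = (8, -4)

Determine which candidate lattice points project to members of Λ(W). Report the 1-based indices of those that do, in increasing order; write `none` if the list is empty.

3, 5

τ' = (1−√5)/2 ≈ -0.618034.
#1 (-7,5): internal coord -7 + (5)·τ' = -10.090170; -10.090170 ∉ [-0.3, 0.7) → out
#2 (-3,-2): internal coord -3 + (-2)·τ' = -1.763932; -1.763932 ∉ [-0.3, 0.7) → out
#3 (1,1): internal coord 1 + (1)·τ' = +0.381966; +0.381966 ∈ [-0.3, 0.7) → IN Λ
#4 (0,1): internal coord 0 + (1)·τ' = -0.618034; -0.618034 ∉ [-0.3, 0.7) → out
#5 (-4,-7): internal coord -4 + (-7)·τ' = +0.326238; +0.326238 ∈ [-0.3, 0.7) → IN Λ
#6 (-2,8): internal coord -2 + (8)·τ' = -6.944272; -6.944272 ∉ [-0.3, 0.7) → out
#7 (5,6): internal coord 5 + (6)·τ' = +1.291796; +1.291796 ∉ [-0.3, 0.7) → out
#8 (-8,-2): internal coord -8 + (-2)·τ' = -6.763932; -6.763932 ∉ [-0.3, 0.7) → out
#9 (8,-4): internal coord 8 + (-4)·τ' = +10.472136; +10.472136 ∉ [-0.3, 0.7) → out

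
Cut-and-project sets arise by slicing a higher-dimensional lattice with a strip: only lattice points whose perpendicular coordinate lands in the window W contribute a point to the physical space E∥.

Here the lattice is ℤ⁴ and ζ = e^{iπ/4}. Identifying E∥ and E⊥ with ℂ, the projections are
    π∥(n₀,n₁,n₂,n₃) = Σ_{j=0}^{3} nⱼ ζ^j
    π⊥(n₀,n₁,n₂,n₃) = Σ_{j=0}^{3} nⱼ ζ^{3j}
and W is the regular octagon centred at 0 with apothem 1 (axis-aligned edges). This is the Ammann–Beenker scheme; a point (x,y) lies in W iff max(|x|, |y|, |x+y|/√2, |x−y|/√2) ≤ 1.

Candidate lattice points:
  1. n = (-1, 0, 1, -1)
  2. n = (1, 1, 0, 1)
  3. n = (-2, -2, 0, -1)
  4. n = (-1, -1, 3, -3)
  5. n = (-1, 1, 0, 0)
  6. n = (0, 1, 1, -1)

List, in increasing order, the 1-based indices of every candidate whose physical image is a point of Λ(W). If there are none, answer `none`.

With ζ = e^{iπ/4} the internal vectors are ζ^0,ζ^3,ζ^6,ζ^9.
#1 (-1, 0, 1, -1): internal (-1.7071, -1.7071); octagon support 2.4142 vs apothem 1 → ∉ W
#2 (1, 1, 0, 1): internal (1.0000, 1.4142); octagon support 1.7071 vs apothem 1 → ∉ W
#3 (-2, -2, 0, -1): internal (-1.2929, -2.1213); octagon support 2.4142 vs apothem 1 → ∉ W
#4 (-1, -1, 3, -3): internal (-2.4142, -5.8284); octagon support 5.8284 vs apothem 1 → ∉ W
#5 (-1, 1, 0, 0): internal (-1.7071, 0.7071); octagon support 1.7071 vs apothem 1 → ∉ W
#6 (0, 1, 1, -1): internal (-1.4142, -1.0000); octagon support 1.7071 vs apothem 1 → ∉ W

none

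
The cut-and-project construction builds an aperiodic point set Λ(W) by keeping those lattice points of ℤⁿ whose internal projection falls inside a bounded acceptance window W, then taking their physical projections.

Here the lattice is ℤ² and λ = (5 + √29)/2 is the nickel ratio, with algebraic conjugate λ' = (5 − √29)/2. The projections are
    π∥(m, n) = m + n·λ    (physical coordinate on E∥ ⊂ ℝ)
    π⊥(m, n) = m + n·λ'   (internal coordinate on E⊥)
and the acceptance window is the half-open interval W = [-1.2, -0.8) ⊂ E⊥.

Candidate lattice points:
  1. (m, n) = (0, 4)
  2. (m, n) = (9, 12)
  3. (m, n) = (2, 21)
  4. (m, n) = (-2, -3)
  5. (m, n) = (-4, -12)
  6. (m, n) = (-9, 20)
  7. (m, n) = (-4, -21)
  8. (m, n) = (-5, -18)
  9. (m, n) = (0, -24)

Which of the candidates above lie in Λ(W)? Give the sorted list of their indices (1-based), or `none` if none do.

none

Numerically λ ≈ 5.19258 and λ' = −1/λ ≈ -0.19258.
[1] lift (0,4): star map gives -0.77033; window check -1.2 ≤ -0.77033 < -0.8 is false → out
[2] lift (9,12): star map gives 6.68901; window check -1.2 ≤ 6.68901 < -0.8 is false → out
[3] lift (2,21): star map gives -2.04423; window check -1.2 ≤ -2.04423 < -0.8 is false → out
[4] lift (-2,-3): star map gives -1.42225; window check -1.2 ≤ -1.42225 < -0.8 is false → out
[5] lift (-4,-12): star map gives -1.68901; window check -1.2 ≤ -1.68901 < -0.8 is false → out
[6] lift (-9,20): star map gives -12.85165; window check -1.2 ≤ -12.85165 < -0.8 is false → out
[7] lift (-4,-21): star map gives 0.04423; window check -1.2 ≤ 0.04423 < -0.8 is false → out
[8] lift (-5,-18): star map gives -1.53352; window check -1.2 ≤ -1.53352 < -0.8 is false → out
[9] lift (0,-24): star map gives 4.62198; window check -1.2 ≤ 4.62198 < -0.8 is false → out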